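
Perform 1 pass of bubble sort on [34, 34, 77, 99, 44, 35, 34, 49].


Initial: [34, 34, 77, 99, 44, 35, 34, 49]
Pass 1: [34, 34, 77, 44, 35, 34, 49, 99] (4 swaps)

After 1 pass: [34, 34, 77, 44, 35, 34, 49, 99]


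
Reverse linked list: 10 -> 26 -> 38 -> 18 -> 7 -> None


Step 1: curr=10, set curr.next=prev(None) | reversed so far: 10
Step 2: curr=26, set curr.next=prev(10) | reversed so far: 26 -> 10
Step 3: curr=38, set curr.next=prev(26) | reversed so far: 38 -> 26 -> 10
Step 4: curr=18, set curr.next=prev(38) | reversed so far: 18 -> 38 -> 26 -> 10
Step 5: curr=7, set curr.next=prev(18) | reversed so far: 7 -> 18 -> 38 -> 26 -> 10

7 -> 18 -> 38 -> 26 -> 10 -> None


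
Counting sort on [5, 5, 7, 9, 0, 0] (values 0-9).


Input: [5, 5, 7, 9, 0, 0]
Counts: [2, 0, 0, 0, 0, 2, 0, 1, 0, 1]

Sorted: [0, 0, 5, 5, 7, 9]


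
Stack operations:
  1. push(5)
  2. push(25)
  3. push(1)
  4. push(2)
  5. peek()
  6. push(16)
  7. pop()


push(5) -> [5]
push(25) -> [5, 25]
push(1) -> [5, 25, 1]
push(2) -> [5, 25, 1, 2]
peek()->2
push(16) -> [5, 25, 1, 2, 16]
pop()->16, [5, 25, 1, 2]

Final stack: [5, 25, 1, 2]


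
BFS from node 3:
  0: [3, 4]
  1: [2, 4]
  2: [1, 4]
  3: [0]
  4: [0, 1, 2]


Visit 3, enqueue [0]
Visit 0, enqueue [4]
Visit 4, enqueue [1, 2]
Visit 1, enqueue []
Visit 2, enqueue []

BFS order: [3, 0, 4, 1, 2]


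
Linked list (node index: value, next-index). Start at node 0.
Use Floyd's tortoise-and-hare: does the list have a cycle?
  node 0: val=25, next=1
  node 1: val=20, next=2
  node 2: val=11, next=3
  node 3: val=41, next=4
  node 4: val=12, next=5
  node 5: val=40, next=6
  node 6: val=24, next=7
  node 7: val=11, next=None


Floyd's tortoise (slow, +1) and hare (fast, +2):
  init: slow=0, fast=0
  step 1: slow=1, fast=2
  step 2: slow=2, fast=4
  step 3: slow=3, fast=6
  step 4: fast 6->7->None, no cycle

Cycle: no


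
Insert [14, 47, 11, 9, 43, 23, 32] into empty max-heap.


Insert 14: [14]
Insert 47: [47, 14]
Insert 11: [47, 14, 11]
Insert 9: [47, 14, 11, 9]
Insert 43: [47, 43, 11, 9, 14]
Insert 23: [47, 43, 23, 9, 14, 11]
Insert 32: [47, 43, 32, 9, 14, 11, 23]

Final heap: [47, 43, 32, 9, 14, 11, 23]


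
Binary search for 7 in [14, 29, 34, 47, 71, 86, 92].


Step 1: lo=0, hi=6, mid=3, val=47
Step 2: lo=0, hi=2, mid=1, val=29
Step 3: lo=0, hi=0, mid=0, val=14

Not found


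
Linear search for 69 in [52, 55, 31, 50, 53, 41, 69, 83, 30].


i=0: 52!=69
i=1: 55!=69
i=2: 31!=69
i=3: 50!=69
i=4: 53!=69
i=5: 41!=69
i=6: 69==69 found!

Found at 6, 7 comps


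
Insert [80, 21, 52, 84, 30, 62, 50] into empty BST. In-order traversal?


Insert 80: root
Insert 21: L from 80
Insert 52: L from 80 -> R from 21
Insert 84: R from 80
Insert 30: L from 80 -> R from 21 -> L from 52
Insert 62: L from 80 -> R from 21 -> R from 52
Insert 50: L from 80 -> R from 21 -> L from 52 -> R from 30

In-order: [21, 30, 50, 52, 62, 80, 84]


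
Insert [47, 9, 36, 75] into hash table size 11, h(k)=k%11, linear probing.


Insert 47: h=3 -> slot 3
Insert 9: h=9 -> slot 9
Insert 36: h=3, 1 probes -> slot 4
Insert 75: h=9, 1 probes -> slot 10

Table: [None, None, None, 47, 36, None, None, None, None, 9, 75]


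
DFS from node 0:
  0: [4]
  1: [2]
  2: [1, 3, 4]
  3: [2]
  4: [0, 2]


Visit 0, push [4]
Visit 4, push [2]
Visit 2, push [3, 1]
Visit 1, push []
Visit 3, push []

DFS order: [0, 4, 2, 1, 3]


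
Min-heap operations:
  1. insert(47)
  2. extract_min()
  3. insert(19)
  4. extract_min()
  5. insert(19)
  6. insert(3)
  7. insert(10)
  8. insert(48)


insert(47) -> [47]
extract_min()->47, []
insert(19) -> [19]
extract_min()->19, []
insert(19) -> [19]
insert(3) -> [3, 19]
insert(10) -> [3, 19, 10]
insert(48) -> [3, 19, 10, 48]

Final heap: [3, 19, 10, 48]


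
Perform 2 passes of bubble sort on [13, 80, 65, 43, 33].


Initial: [13, 80, 65, 43, 33]
Pass 1: [13, 65, 43, 33, 80] (3 swaps)
Pass 2: [13, 43, 33, 65, 80] (2 swaps)

After 2 passes: [13, 43, 33, 65, 80]


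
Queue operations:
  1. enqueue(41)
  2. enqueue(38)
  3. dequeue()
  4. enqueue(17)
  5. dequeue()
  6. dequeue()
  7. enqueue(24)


enqueue(41) -> [41]
enqueue(38) -> [41, 38]
dequeue()->41, [38]
enqueue(17) -> [38, 17]
dequeue()->38, [17]
dequeue()->17, []
enqueue(24) -> [24]

Final queue: [24]


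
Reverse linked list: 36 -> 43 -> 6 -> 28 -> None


Step 1: curr=36, set curr.next=prev(None) | reversed so far: 36
Step 2: curr=43, set curr.next=prev(36) | reversed so far: 43 -> 36
Step 3: curr=6, set curr.next=prev(43) | reversed so far: 6 -> 43 -> 36
Step 4: curr=28, set curr.next=prev(6) | reversed so far: 28 -> 6 -> 43 -> 36

28 -> 6 -> 43 -> 36 -> None


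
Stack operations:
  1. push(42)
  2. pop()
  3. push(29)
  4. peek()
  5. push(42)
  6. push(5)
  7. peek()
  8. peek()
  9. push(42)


push(42) -> [42]
pop()->42, []
push(29) -> [29]
peek()->29
push(42) -> [29, 42]
push(5) -> [29, 42, 5]
peek()->5
peek()->5
push(42) -> [29, 42, 5, 42]

Final stack: [29, 42, 5, 42]


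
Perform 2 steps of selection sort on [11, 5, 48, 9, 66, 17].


Initial: [11, 5, 48, 9, 66, 17]
Step 1: min=5 at 1
  Swap: [5, 11, 48, 9, 66, 17]
Step 2: min=9 at 3
  Swap: [5, 9, 48, 11, 66, 17]

After 2 steps: [5, 9, 48, 11, 66, 17]


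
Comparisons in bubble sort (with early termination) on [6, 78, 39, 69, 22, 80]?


Algorithm: bubble sort (with early termination)
Input: [6, 78, 39, 69, 22, 80]
Sorted: [6, 22, 39, 69, 78, 80]

14


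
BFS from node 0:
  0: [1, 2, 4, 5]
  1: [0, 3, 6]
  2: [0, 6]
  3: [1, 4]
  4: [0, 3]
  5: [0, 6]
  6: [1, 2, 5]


Visit 0, enqueue [1, 2, 4, 5]
Visit 1, enqueue [3, 6]
Visit 2, enqueue []
Visit 4, enqueue []
Visit 5, enqueue []
Visit 3, enqueue []
Visit 6, enqueue []

BFS order: [0, 1, 2, 4, 5, 3, 6]


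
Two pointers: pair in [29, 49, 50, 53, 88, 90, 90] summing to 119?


lo=0(29)+hi=6(90)=119

Yes: 29+90=119


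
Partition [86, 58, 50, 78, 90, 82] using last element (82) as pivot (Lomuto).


Pivot: 82
  58 <= 82: swap -> [58, 86, 50, 78, 90, 82]
  50 <= 82: swap -> [58, 50, 86, 78, 90, 82]
  78 <= 82: swap -> [58, 50, 78, 86, 90, 82]
Place pivot at 3: [58, 50, 78, 82, 90, 86]

Partitioned: [58, 50, 78, 82, 90, 86]


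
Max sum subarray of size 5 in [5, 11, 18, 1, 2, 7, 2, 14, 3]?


[0:5]: 37
[1:6]: 39
[2:7]: 30
[3:8]: 26
[4:9]: 28

Max: 39 at [1:6]


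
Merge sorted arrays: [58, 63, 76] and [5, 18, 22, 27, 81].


Take 5 from B
Take 18 from B
Take 22 from B
Take 27 from B
Take 58 from A
Take 63 from A
Take 76 from A

Merged: [5, 18, 22, 27, 58, 63, 76, 81]


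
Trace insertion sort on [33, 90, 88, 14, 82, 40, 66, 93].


Initial: [33, 90, 88, 14, 82, 40, 66, 93]
Insert 90: [33, 90, 88, 14, 82, 40, 66, 93]
Insert 88: [33, 88, 90, 14, 82, 40, 66, 93]
Insert 14: [14, 33, 88, 90, 82, 40, 66, 93]
Insert 82: [14, 33, 82, 88, 90, 40, 66, 93]
Insert 40: [14, 33, 40, 82, 88, 90, 66, 93]
Insert 66: [14, 33, 40, 66, 82, 88, 90, 93]
Insert 93: [14, 33, 40, 66, 82, 88, 90, 93]

Sorted: [14, 33, 40, 66, 82, 88, 90, 93]


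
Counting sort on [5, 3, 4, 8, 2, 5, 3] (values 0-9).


Input: [5, 3, 4, 8, 2, 5, 3]
Counts: [0, 0, 1, 2, 1, 2, 0, 0, 1, 0]

Sorted: [2, 3, 3, 4, 5, 5, 8]


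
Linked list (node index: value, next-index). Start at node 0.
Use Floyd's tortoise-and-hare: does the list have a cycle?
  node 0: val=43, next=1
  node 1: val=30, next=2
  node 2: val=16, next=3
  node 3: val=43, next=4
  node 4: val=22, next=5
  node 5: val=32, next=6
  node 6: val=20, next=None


Floyd's tortoise (slow, +1) and hare (fast, +2):
  init: slow=0, fast=0
  step 1: slow=1, fast=2
  step 2: slow=2, fast=4
  step 3: slow=3, fast=6
  step 4: fast -> None, no cycle

Cycle: no


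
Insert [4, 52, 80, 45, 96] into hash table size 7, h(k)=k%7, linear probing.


Insert 4: h=4 -> slot 4
Insert 52: h=3 -> slot 3
Insert 80: h=3, 2 probes -> slot 5
Insert 45: h=3, 3 probes -> slot 6
Insert 96: h=5, 2 probes -> slot 0

Table: [96, None, None, 52, 4, 80, 45]


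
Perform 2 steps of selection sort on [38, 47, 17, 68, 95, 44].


Initial: [38, 47, 17, 68, 95, 44]
Step 1: min=17 at 2
  Swap: [17, 47, 38, 68, 95, 44]
Step 2: min=38 at 2
  Swap: [17, 38, 47, 68, 95, 44]

After 2 steps: [17, 38, 47, 68, 95, 44]


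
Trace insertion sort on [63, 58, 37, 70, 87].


Initial: [63, 58, 37, 70, 87]
Insert 58: [58, 63, 37, 70, 87]
Insert 37: [37, 58, 63, 70, 87]
Insert 70: [37, 58, 63, 70, 87]
Insert 87: [37, 58, 63, 70, 87]

Sorted: [37, 58, 63, 70, 87]


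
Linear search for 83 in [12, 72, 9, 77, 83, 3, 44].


i=0: 12!=83
i=1: 72!=83
i=2: 9!=83
i=3: 77!=83
i=4: 83==83 found!

Found at 4, 5 comps


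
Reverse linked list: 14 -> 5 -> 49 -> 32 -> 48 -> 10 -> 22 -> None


Step 1: curr=14, set curr.next=prev(None) | reversed so far: 14
Step 2: curr=5, set curr.next=prev(14) | reversed so far: 5 -> 14
Step 3: curr=49, set curr.next=prev(5) | reversed so far: 49 -> 5 -> 14
Step 4: curr=32, set curr.next=prev(49) | reversed so far: 32 -> 49 -> 5 -> 14
Step 5: curr=48, set curr.next=prev(32) | reversed so far: 48 -> 32 -> 49 -> 5 -> 14
Step 6: curr=10, set curr.next=prev(48) | reversed so far: 10 -> 48 -> 32 -> 49 -> 5 -> 14
Step 7: curr=22, set curr.next=prev(10) | reversed so far: 22 -> 10 -> 48 -> 32 -> 49 -> 5 -> 14

22 -> 10 -> 48 -> 32 -> 49 -> 5 -> 14 -> None


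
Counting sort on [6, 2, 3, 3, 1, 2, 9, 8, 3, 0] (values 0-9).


Input: [6, 2, 3, 3, 1, 2, 9, 8, 3, 0]
Counts: [1, 1, 2, 3, 0, 0, 1, 0, 1, 1]

Sorted: [0, 1, 2, 2, 3, 3, 3, 6, 8, 9]


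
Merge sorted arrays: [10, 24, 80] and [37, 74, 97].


Take 10 from A
Take 24 from A
Take 37 from B
Take 74 from B
Take 80 from A

Merged: [10, 24, 37, 74, 80, 97]


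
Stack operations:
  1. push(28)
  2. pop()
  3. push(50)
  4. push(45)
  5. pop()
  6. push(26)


push(28) -> [28]
pop()->28, []
push(50) -> [50]
push(45) -> [50, 45]
pop()->45, [50]
push(26) -> [50, 26]

Final stack: [50, 26]


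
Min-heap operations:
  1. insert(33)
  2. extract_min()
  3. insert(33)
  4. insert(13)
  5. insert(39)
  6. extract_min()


insert(33) -> [33]
extract_min()->33, []
insert(33) -> [33]
insert(13) -> [13, 33]
insert(39) -> [13, 33, 39]
extract_min()->13, [33, 39]

Final heap: [33, 39]


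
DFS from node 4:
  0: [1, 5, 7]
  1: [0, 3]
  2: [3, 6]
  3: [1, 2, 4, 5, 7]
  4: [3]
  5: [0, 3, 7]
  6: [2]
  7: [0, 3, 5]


Visit 4, push [3]
Visit 3, push [7, 5, 2, 1]
Visit 1, push [0]
Visit 0, push [7, 5]
Visit 5, push [7]
Visit 7, push []
Visit 2, push [6]
Visit 6, push []

DFS order: [4, 3, 1, 0, 5, 7, 2, 6]


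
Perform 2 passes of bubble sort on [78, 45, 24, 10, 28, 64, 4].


Initial: [78, 45, 24, 10, 28, 64, 4]
Pass 1: [45, 24, 10, 28, 64, 4, 78] (6 swaps)
Pass 2: [24, 10, 28, 45, 4, 64, 78] (4 swaps)

After 2 passes: [24, 10, 28, 45, 4, 64, 78]


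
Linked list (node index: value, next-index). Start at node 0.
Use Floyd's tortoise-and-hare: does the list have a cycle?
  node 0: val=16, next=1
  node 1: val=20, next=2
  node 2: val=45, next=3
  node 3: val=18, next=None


Floyd's tortoise (slow, +1) and hare (fast, +2):
  init: slow=0, fast=0
  step 1: slow=1, fast=2
  step 2: fast 2->3->None, no cycle

Cycle: no


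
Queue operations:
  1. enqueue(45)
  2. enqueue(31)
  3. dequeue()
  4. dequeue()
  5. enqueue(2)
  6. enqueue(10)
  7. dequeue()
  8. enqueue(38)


enqueue(45) -> [45]
enqueue(31) -> [45, 31]
dequeue()->45, [31]
dequeue()->31, []
enqueue(2) -> [2]
enqueue(10) -> [2, 10]
dequeue()->2, [10]
enqueue(38) -> [10, 38]

Final queue: [10, 38]


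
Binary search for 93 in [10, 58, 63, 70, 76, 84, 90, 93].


Step 1: lo=0, hi=7, mid=3, val=70
Step 2: lo=4, hi=7, mid=5, val=84
Step 3: lo=6, hi=7, mid=6, val=90
Step 4: lo=7, hi=7, mid=7, val=93

Found at index 7


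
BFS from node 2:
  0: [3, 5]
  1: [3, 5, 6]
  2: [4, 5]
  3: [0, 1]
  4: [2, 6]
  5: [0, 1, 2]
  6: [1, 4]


Visit 2, enqueue [4, 5]
Visit 4, enqueue [6]
Visit 5, enqueue [0, 1]
Visit 6, enqueue []
Visit 0, enqueue [3]
Visit 1, enqueue []
Visit 3, enqueue []

BFS order: [2, 4, 5, 6, 0, 1, 3]


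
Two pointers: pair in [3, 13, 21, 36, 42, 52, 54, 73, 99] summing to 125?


lo=0(3)+hi=8(99)=102
lo=1(13)+hi=8(99)=112
lo=2(21)+hi=8(99)=120
lo=3(36)+hi=8(99)=135
lo=3(36)+hi=7(73)=109
lo=4(42)+hi=7(73)=115
lo=5(52)+hi=7(73)=125

Yes: 52+73=125


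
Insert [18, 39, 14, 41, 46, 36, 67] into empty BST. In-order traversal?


Insert 18: root
Insert 39: R from 18
Insert 14: L from 18
Insert 41: R from 18 -> R from 39
Insert 46: R from 18 -> R from 39 -> R from 41
Insert 36: R from 18 -> L from 39
Insert 67: R from 18 -> R from 39 -> R from 41 -> R from 46

In-order: [14, 18, 36, 39, 41, 46, 67]


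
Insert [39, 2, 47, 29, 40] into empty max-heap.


Insert 39: [39]
Insert 2: [39, 2]
Insert 47: [47, 2, 39]
Insert 29: [47, 29, 39, 2]
Insert 40: [47, 40, 39, 2, 29]

Final heap: [47, 40, 39, 2, 29]


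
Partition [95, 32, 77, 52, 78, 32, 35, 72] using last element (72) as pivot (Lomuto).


Pivot: 72
  32 <= 72: swap -> [32, 95, 77, 52, 78, 32, 35, 72]
  52 <= 72: swap -> [32, 52, 77, 95, 78, 32, 35, 72]
  32 <= 72: swap -> [32, 52, 32, 95, 78, 77, 35, 72]
  35 <= 72: swap -> [32, 52, 32, 35, 78, 77, 95, 72]
Place pivot at 4: [32, 52, 32, 35, 72, 77, 95, 78]

Partitioned: [32, 52, 32, 35, 72, 77, 95, 78]


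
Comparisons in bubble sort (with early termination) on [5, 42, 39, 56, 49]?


Algorithm: bubble sort (with early termination)
Input: [5, 42, 39, 56, 49]
Sorted: [5, 39, 42, 49, 56]

7


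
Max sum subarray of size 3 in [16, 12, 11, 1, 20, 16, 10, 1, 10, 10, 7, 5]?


[0:3]: 39
[1:4]: 24
[2:5]: 32
[3:6]: 37
[4:7]: 46
[5:8]: 27
[6:9]: 21
[7:10]: 21
[8:11]: 27
[9:12]: 22

Max: 46 at [4:7]


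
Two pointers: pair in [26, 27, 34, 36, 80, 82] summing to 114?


lo=0(26)+hi=5(82)=108
lo=1(27)+hi=5(82)=109
lo=2(34)+hi=5(82)=116
lo=2(34)+hi=4(80)=114

Yes: 34+80=114


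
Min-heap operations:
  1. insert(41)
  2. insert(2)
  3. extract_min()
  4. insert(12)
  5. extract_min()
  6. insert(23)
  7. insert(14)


insert(41) -> [41]
insert(2) -> [2, 41]
extract_min()->2, [41]
insert(12) -> [12, 41]
extract_min()->12, [41]
insert(23) -> [23, 41]
insert(14) -> [14, 41, 23]

Final heap: [14, 41, 23]


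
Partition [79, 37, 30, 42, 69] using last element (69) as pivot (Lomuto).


Pivot: 69
  37 <= 69: swap -> [37, 79, 30, 42, 69]
  30 <= 69: swap -> [37, 30, 79, 42, 69]
  42 <= 69: swap -> [37, 30, 42, 79, 69]
Place pivot at 3: [37, 30, 42, 69, 79]

Partitioned: [37, 30, 42, 69, 79]


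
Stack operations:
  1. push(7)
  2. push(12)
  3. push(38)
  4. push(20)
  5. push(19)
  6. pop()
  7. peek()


push(7) -> [7]
push(12) -> [7, 12]
push(38) -> [7, 12, 38]
push(20) -> [7, 12, 38, 20]
push(19) -> [7, 12, 38, 20, 19]
pop()->19, [7, 12, 38, 20]
peek()->20

Final stack: [7, 12, 38, 20]


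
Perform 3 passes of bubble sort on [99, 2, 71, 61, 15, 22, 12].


Initial: [99, 2, 71, 61, 15, 22, 12]
Pass 1: [2, 71, 61, 15, 22, 12, 99] (6 swaps)
Pass 2: [2, 61, 15, 22, 12, 71, 99] (4 swaps)
Pass 3: [2, 15, 22, 12, 61, 71, 99] (3 swaps)

After 3 passes: [2, 15, 22, 12, 61, 71, 99]


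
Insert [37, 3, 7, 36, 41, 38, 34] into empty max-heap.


Insert 37: [37]
Insert 3: [37, 3]
Insert 7: [37, 3, 7]
Insert 36: [37, 36, 7, 3]
Insert 41: [41, 37, 7, 3, 36]
Insert 38: [41, 37, 38, 3, 36, 7]
Insert 34: [41, 37, 38, 3, 36, 7, 34]

Final heap: [41, 37, 38, 3, 36, 7, 34]


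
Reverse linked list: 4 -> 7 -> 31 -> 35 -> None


Step 1: curr=4, set curr.next=prev(None) | reversed so far: 4
Step 2: curr=7, set curr.next=prev(4) | reversed so far: 7 -> 4
Step 3: curr=31, set curr.next=prev(7) | reversed so far: 31 -> 7 -> 4
Step 4: curr=35, set curr.next=prev(31) | reversed so far: 35 -> 31 -> 7 -> 4

35 -> 31 -> 7 -> 4 -> None


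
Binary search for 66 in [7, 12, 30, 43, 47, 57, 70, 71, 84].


Step 1: lo=0, hi=8, mid=4, val=47
Step 2: lo=5, hi=8, mid=6, val=70
Step 3: lo=5, hi=5, mid=5, val=57

Not found


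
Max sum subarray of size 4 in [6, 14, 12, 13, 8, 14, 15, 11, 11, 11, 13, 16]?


[0:4]: 45
[1:5]: 47
[2:6]: 47
[3:7]: 50
[4:8]: 48
[5:9]: 51
[6:10]: 48
[7:11]: 46
[8:12]: 51

Max: 51 at [5:9]


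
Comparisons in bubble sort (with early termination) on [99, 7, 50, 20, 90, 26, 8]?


Algorithm: bubble sort (with early termination)
Input: [99, 7, 50, 20, 90, 26, 8]
Sorted: [7, 8, 20, 26, 50, 90, 99]

21


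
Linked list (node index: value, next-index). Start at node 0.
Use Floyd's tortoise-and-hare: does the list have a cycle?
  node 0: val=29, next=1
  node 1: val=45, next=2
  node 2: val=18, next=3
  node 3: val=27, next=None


Floyd's tortoise (slow, +1) and hare (fast, +2):
  init: slow=0, fast=0
  step 1: slow=1, fast=2
  step 2: fast 2->3->None, no cycle

Cycle: no


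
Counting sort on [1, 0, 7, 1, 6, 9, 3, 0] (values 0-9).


Input: [1, 0, 7, 1, 6, 9, 3, 0]
Counts: [2, 2, 0, 1, 0, 0, 1, 1, 0, 1]

Sorted: [0, 0, 1, 1, 3, 6, 7, 9]


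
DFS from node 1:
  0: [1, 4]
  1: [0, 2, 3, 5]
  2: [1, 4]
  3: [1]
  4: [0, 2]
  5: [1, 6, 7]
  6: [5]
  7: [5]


Visit 1, push [5, 3, 2, 0]
Visit 0, push [4]
Visit 4, push [2]
Visit 2, push []
Visit 3, push []
Visit 5, push [7, 6]
Visit 6, push []
Visit 7, push []

DFS order: [1, 0, 4, 2, 3, 5, 6, 7]


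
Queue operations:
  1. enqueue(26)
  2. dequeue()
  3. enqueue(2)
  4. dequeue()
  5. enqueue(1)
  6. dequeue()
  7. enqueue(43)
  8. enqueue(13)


enqueue(26) -> [26]
dequeue()->26, []
enqueue(2) -> [2]
dequeue()->2, []
enqueue(1) -> [1]
dequeue()->1, []
enqueue(43) -> [43]
enqueue(13) -> [43, 13]

Final queue: [43, 13]


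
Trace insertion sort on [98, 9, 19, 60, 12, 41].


Initial: [98, 9, 19, 60, 12, 41]
Insert 9: [9, 98, 19, 60, 12, 41]
Insert 19: [9, 19, 98, 60, 12, 41]
Insert 60: [9, 19, 60, 98, 12, 41]
Insert 12: [9, 12, 19, 60, 98, 41]
Insert 41: [9, 12, 19, 41, 60, 98]

Sorted: [9, 12, 19, 41, 60, 98]


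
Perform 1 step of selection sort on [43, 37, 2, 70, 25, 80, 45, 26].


Initial: [43, 37, 2, 70, 25, 80, 45, 26]
Step 1: min=2 at 2
  Swap: [2, 37, 43, 70, 25, 80, 45, 26]

After 1 step: [2, 37, 43, 70, 25, 80, 45, 26]


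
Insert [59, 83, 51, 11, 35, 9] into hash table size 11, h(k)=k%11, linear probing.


Insert 59: h=4 -> slot 4
Insert 83: h=6 -> slot 6
Insert 51: h=7 -> slot 7
Insert 11: h=0 -> slot 0
Insert 35: h=2 -> slot 2
Insert 9: h=9 -> slot 9

Table: [11, None, 35, None, 59, None, 83, 51, None, 9, None]


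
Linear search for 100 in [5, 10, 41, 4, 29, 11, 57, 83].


i=0: 5!=100
i=1: 10!=100
i=2: 41!=100
i=3: 4!=100
i=4: 29!=100
i=5: 11!=100
i=6: 57!=100
i=7: 83!=100

Not found, 8 comps


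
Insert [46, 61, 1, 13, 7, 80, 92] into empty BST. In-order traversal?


Insert 46: root
Insert 61: R from 46
Insert 1: L from 46
Insert 13: L from 46 -> R from 1
Insert 7: L from 46 -> R from 1 -> L from 13
Insert 80: R from 46 -> R from 61
Insert 92: R from 46 -> R from 61 -> R from 80

In-order: [1, 7, 13, 46, 61, 80, 92]


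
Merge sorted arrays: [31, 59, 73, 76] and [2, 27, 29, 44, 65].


Take 2 from B
Take 27 from B
Take 29 from B
Take 31 from A
Take 44 from B
Take 59 from A
Take 65 from B

Merged: [2, 27, 29, 31, 44, 59, 65, 73, 76]


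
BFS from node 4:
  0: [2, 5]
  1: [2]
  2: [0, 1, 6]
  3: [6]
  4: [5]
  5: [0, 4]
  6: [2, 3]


Visit 4, enqueue [5]
Visit 5, enqueue [0]
Visit 0, enqueue [2]
Visit 2, enqueue [1, 6]
Visit 1, enqueue []
Visit 6, enqueue [3]
Visit 3, enqueue []

BFS order: [4, 5, 0, 2, 1, 6, 3]


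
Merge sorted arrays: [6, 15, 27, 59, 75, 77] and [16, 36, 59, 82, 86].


Take 6 from A
Take 15 from A
Take 16 from B
Take 27 from A
Take 36 from B
Take 59 from A
Take 59 from B
Take 75 from A
Take 77 from A

Merged: [6, 15, 16, 27, 36, 59, 59, 75, 77, 82, 86]


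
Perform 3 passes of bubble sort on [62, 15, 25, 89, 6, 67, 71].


Initial: [62, 15, 25, 89, 6, 67, 71]
Pass 1: [15, 25, 62, 6, 67, 71, 89] (5 swaps)
Pass 2: [15, 25, 6, 62, 67, 71, 89] (1 swaps)
Pass 3: [15, 6, 25, 62, 67, 71, 89] (1 swaps)

After 3 passes: [15, 6, 25, 62, 67, 71, 89]


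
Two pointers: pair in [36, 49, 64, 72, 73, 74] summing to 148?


lo=0(36)+hi=5(74)=110
lo=1(49)+hi=5(74)=123
lo=2(64)+hi=5(74)=138
lo=3(72)+hi=5(74)=146
lo=4(73)+hi=5(74)=147

No pair found


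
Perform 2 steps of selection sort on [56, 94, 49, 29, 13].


Initial: [56, 94, 49, 29, 13]
Step 1: min=13 at 4
  Swap: [13, 94, 49, 29, 56]
Step 2: min=29 at 3
  Swap: [13, 29, 49, 94, 56]

After 2 steps: [13, 29, 49, 94, 56]


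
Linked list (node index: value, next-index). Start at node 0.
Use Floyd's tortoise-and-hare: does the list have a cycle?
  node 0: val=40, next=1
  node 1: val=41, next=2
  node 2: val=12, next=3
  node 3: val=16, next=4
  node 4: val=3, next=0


Floyd's tortoise (slow, +1) and hare (fast, +2):
  init: slow=0, fast=0
  step 1: slow=1, fast=2
  step 2: slow=2, fast=4
  step 3: slow=3, fast=1
  step 4: slow=4, fast=3
  step 5: slow=0, fast=0
  slow == fast at node 0: cycle detected

Cycle: yes


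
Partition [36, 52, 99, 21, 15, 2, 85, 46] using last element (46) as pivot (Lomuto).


Pivot: 46
  36 <= 46: advance i (no swap)
  21 <= 46: swap -> [36, 21, 99, 52, 15, 2, 85, 46]
  15 <= 46: swap -> [36, 21, 15, 52, 99, 2, 85, 46]
  2 <= 46: swap -> [36, 21, 15, 2, 99, 52, 85, 46]
Place pivot at 4: [36, 21, 15, 2, 46, 52, 85, 99]

Partitioned: [36, 21, 15, 2, 46, 52, 85, 99]


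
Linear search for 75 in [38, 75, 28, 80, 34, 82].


i=0: 38!=75
i=1: 75==75 found!

Found at 1, 2 comps


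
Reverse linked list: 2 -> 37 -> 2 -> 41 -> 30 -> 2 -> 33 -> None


Step 1: curr=2, set curr.next=prev(None) | reversed so far: 2
Step 2: curr=37, set curr.next=prev(2) | reversed so far: 37 -> 2
Step 3: curr=2, set curr.next=prev(37) | reversed so far: 2 -> 37 -> 2
Step 4: curr=41, set curr.next=prev(2) | reversed so far: 41 -> 2 -> 37 -> 2
Step 5: curr=30, set curr.next=prev(41) | reversed so far: 30 -> 41 -> 2 -> 37 -> 2
Step 6: curr=2, set curr.next=prev(30) | reversed so far: 2 -> 30 -> 41 -> 2 -> 37 -> 2
Step 7: curr=33, set curr.next=prev(2) | reversed so far: 33 -> 2 -> 30 -> 41 -> 2 -> 37 -> 2

33 -> 2 -> 30 -> 41 -> 2 -> 37 -> 2 -> None


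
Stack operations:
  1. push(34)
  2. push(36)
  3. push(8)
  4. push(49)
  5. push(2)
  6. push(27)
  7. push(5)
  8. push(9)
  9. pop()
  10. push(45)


push(34) -> [34]
push(36) -> [34, 36]
push(8) -> [34, 36, 8]
push(49) -> [34, 36, 8, 49]
push(2) -> [34, 36, 8, 49, 2]
push(27) -> [34, 36, 8, 49, 2, 27]
push(5) -> [34, 36, 8, 49, 2, 27, 5]
push(9) -> [34, 36, 8, 49, 2, 27, 5, 9]
pop()->9, [34, 36, 8, 49, 2, 27, 5]
push(45) -> [34, 36, 8, 49, 2, 27, 5, 45]

Final stack: [34, 36, 8, 49, 2, 27, 5, 45]


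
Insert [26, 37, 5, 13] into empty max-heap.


Insert 26: [26]
Insert 37: [37, 26]
Insert 5: [37, 26, 5]
Insert 13: [37, 26, 5, 13]

Final heap: [37, 26, 5, 13]


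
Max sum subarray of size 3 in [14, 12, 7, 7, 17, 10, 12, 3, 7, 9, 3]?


[0:3]: 33
[1:4]: 26
[2:5]: 31
[3:6]: 34
[4:7]: 39
[5:8]: 25
[6:9]: 22
[7:10]: 19
[8:11]: 19

Max: 39 at [4:7]


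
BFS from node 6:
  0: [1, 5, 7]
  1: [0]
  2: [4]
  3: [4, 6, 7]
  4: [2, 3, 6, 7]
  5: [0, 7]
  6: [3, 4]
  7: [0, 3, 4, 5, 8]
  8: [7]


Visit 6, enqueue [3, 4]
Visit 3, enqueue [7]
Visit 4, enqueue [2]
Visit 7, enqueue [0, 5, 8]
Visit 2, enqueue []
Visit 0, enqueue [1]
Visit 5, enqueue []
Visit 8, enqueue []
Visit 1, enqueue []

BFS order: [6, 3, 4, 7, 2, 0, 5, 8, 1]


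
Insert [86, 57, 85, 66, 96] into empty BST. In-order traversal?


Insert 86: root
Insert 57: L from 86
Insert 85: L from 86 -> R from 57
Insert 66: L from 86 -> R from 57 -> L from 85
Insert 96: R from 86

In-order: [57, 66, 85, 86, 96]


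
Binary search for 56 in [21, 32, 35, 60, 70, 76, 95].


Step 1: lo=0, hi=6, mid=3, val=60
Step 2: lo=0, hi=2, mid=1, val=32
Step 3: lo=2, hi=2, mid=2, val=35

Not found


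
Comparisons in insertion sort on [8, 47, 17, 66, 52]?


Algorithm: insertion sort
Input: [8, 47, 17, 66, 52]
Sorted: [8, 17, 47, 52, 66]

6


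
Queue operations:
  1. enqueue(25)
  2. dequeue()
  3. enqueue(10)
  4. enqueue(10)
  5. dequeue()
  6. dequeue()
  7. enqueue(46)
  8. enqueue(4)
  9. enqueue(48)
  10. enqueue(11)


enqueue(25) -> [25]
dequeue()->25, []
enqueue(10) -> [10]
enqueue(10) -> [10, 10]
dequeue()->10, [10]
dequeue()->10, []
enqueue(46) -> [46]
enqueue(4) -> [46, 4]
enqueue(48) -> [46, 4, 48]
enqueue(11) -> [46, 4, 48, 11]

Final queue: [46, 4, 48, 11]


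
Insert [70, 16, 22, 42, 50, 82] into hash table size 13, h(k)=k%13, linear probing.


Insert 70: h=5 -> slot 5
Insert 16: h=3 -> slot 3
Insert 22: h=9 -> slot 9
Insert 42: h=3, 1 probes -> slot 4
Insert 50: h=11 -> slot 11
Insert 82: h=4, 2 probes -> slot 6

Table: [None, None, None, 16, 42, 70, 82, None, None, 22, None, 50, None]


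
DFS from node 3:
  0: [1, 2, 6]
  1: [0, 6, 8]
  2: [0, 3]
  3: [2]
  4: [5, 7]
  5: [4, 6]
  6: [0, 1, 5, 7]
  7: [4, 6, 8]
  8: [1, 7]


Visit 3, push [2]
Visit 2, push [0]
Visit 0, push [6, 1]
Visit 1, push [8, 6]
Visit 6, push [7, 5]
Visit 5, push [4]
Visit 4, push [7]
Visit 7, push [8]
Visit 8, push []

DFS order: [3, 2, 0, 1, 6, 5, 4, 7, 8]


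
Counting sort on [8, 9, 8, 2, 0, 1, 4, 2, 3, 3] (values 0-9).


Input: [8, 9, 8, 2, 0, 1, 4, 2, 3, 3]
Counts: [1, 1, 2, 2, 1, 0, 0, 0, 2, 1]

Sorted: [0, 1, 2, 2, 3, 3, 4, 8, 8, 9]


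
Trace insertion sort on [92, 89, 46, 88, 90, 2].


Initial: [92, 89, 46, 88, 90, 2]
Insert 89: [89, 92, 46, 88, 90, 2]
Insert 46: [46, 89, 92, 88, 90, 2]
Insert 88: [46, 88, 89, 92, 90, 2]
Insert 90: [46, 88, 89, 90, 92, 2]
Insert 2: [2, 46, 88, 89, 90, 92]

Sorted: [2, 46, 88, 89, 90, 92]


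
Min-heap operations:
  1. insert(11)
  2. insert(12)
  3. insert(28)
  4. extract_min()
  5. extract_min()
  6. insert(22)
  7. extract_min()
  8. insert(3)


insert(11) -> [11]
insert(12) -> [11, 12]
insert(28) -> [11, 12, 28]
extract_min()->11, [12, 28]
extract_min()->12, [28]
insert(22) -> [22, 28]
extract_min()->22, [28]
insert(3) -> [3, 28]

Final heap: [3, 28]


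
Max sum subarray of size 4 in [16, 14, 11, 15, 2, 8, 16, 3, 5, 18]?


[0:4]: 56
[1:5]: 42
[2:6]: 36
[3:7]: 41
[4:8]: 29
[5:9]: 32
[6:10]: 42

Max: 56 at [0:4]


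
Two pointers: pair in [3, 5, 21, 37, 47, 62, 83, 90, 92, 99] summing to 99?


lo=0(3)+hi=9(99)=102
lo=0(3)+hi=8(92)=95
lo=1(5)+hi=8(92)=97
lo=2(21)+hi=8(92)=113
lo=2(21)+hi=7(90)=111
lo=2(21)+hi=6(83)=104
lo=2(21)+hi=5(62)=83
lo=3(37)+hi=5(62)=99

Yes: 37+62=99


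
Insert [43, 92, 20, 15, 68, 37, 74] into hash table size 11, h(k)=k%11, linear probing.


Insert 43: h=10 -> slot 10
Insert 92: h=4 -> slot 4
Insert 20: h=9 -> slot 9
Insert 15: h=4, 1 probes -> slot 5
Insert 68: h=2 -> slot 2
Insert 37: h=4, 2 probes -> slot 6
Insert 74: h=8 -> slot 8

Table: [None, None, 68, None, 92, 15, 37, None, 74, 20, 43]


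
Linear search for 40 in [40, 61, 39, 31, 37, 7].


i=0: 40==40 found!

Found at 0, 1 comps


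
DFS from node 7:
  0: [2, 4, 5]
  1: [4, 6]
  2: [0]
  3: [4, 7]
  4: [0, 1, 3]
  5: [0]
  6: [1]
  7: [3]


Visit 7, push [3]
Visit 3, push [4]
Visit 4, push [1, 0]
Visit 0, push [5, 2]
Visit 2, push []
Visit 5, push []
Visit 1, push [6]
Visit 6, push []

DFS order: [7, 3, 4, 0, 2, 5, 1, 6]


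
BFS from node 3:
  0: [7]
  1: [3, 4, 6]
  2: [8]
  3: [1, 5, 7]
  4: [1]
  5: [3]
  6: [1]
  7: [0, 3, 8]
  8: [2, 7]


Visit 3, enqueue [1, 5, 7]
Visit 1, enqueue [4, 6]
Visit 5, enqueue []
Visit 7, enqueue [0, 8]
Visit 4, enqueue []
Visit 6, enqueue []
Visit 0, enqueue []
Visit 8, enqueue [2]
Visit 2, enqueue []

BFS order: [3, 1, 5, 7, 4, 6, 0, 8, 2]


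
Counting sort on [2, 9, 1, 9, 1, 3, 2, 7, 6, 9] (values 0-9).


Input: [2, 9, 1, 9, 1, 3, 2, 7, 6, 9]
Counts: [0, 2, 2, 1, 0, 0, 1, 1, 0, 3]

Sorted: [1, 1, 2, 2, 3, 6, 7, 9, 9, 9]


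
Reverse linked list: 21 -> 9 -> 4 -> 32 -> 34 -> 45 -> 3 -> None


Step 1: curr=21, set curr.next=prev(None) | reversed so far: 21
Step 2: curr=9, set curr.next=prev(21) | reversed so far: 9 -> 21
Step 3: curr=4, set curr.next=prev(9) | reversed so far: 4 -> 9 -> 21
Step 4: curr=32, set curr.next=prev(4) | reversed so far: 32 -> 4 -> 9 -> 21
Step 5: curr=34, set curr.next=prev(32) | reversed so far: 34 -> 32 -> 4 -> 9 -> 21
Step 6: curr=45, set curr.next=prev(34) | reversed so far: 45 -> 34 -> 32 -> 4 -> 9 -> 21
Step 7: curr=3, set curr.next=prev(45) | reversed so far: 3 -> 45 -> 34 -> 32 -> 4 -> 9 -> 21

3 -> 45 -> 34 -> 32 -> 4 -> 9 -> 21 -> None


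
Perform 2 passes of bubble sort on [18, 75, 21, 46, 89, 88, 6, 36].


Initial: [18, 75, 21, 46, 89, 88, 6, 36]
Pass 1: [18, 21, 46, 75, 88, 6, 36, 89] (5 swaps)
Pass 2: [18, 21, 46, 75, 6, 36, 88, 89] (2 swaps)

After 2 passes: [18, 21, 46, 75, 6, 36, 88, 89]


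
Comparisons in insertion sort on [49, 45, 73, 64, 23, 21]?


Algorithm: insertion sort
Input: [49, 45, 73, 64, 23, 21]
Sorted: [21, 23, 45, 49, 64, 73]

13


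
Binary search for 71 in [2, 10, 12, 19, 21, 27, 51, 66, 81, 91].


Step 1: lo=0, hi=9, mid=4, val=21
Step 2: lo=5, hi=9, mid=7, val=66
Step 3: lo=8, hi=9, mid=8, val=81

Not found


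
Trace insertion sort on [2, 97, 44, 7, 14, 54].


Initial: [2, 97, 44, 7, 14, 54]
Insert 97: [2, 97, 44, 7, 14, 54]
Insert 44: [2, 44, 97, 7, 14, 54]
Insert 7: [2, 7, 44, 97, 14, 54]
Insert 14: [2, 7, 14, 44, 97, 54]
Insert 54: [2, 7, 14, 44, 54, 97]

Sorted: [2, 7, 14, 44, 54, 97]


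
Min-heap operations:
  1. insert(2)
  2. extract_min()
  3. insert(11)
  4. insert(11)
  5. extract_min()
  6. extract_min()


insert(2) -> [2]
extract_min()->2, []
insert(11) -> [11]
insert(11) -> [11, 11]
extract_min()->11, [11]
extract_min()->11, []

Final heap: []


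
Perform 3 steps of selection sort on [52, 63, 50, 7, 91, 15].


Initial: [52, 63, 50, 7, 91, 15]
Step 1: min=7 at 3
  Swap: [7, 63, 50, 52, 91, 15]
Step 2: min=15 at 5
  Swap: [7, 15, 50, 52, 91, 63]
Step 3: min=50 at 2
  Swap: [7, 15, 50, 52, 91, 63]

After 3 steps: [7, 15, 50, 52, 91, 63]


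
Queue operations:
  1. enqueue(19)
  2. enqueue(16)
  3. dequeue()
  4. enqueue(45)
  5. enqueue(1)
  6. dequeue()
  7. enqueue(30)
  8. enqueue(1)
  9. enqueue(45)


enqueue(19) -> [19]
enqueue(16) -> [19, 16]
dequeue()->19, [16]
enqueue(45) -> [16, 45]
enqueue(1) -> [16, 45, 1]
dequeue()->16, [45, 1]
enqueue(30) -> [45, 1, 30]
enqueue(1) -> [45, 1, 30, 1]
enqueue(45) -> [45, 1, 30, 1, 45]

Final queue: [45, 1, 30, 1, 45]


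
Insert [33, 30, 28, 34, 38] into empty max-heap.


Insert 33: [33]
Insert 30: [33, 30]
Insert 28: [33, 30, 28]
Insert 34: [34, 33, 28, 30]
Insert 38: [38, 34, 28, 30, 33]

Final heap: [38, 34, 28, 30, 33]


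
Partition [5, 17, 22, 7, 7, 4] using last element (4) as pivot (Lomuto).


Pivot: 4
Place pivot at 0: [4, 17, 22, 7, 7, 5]

Partitioned: [4, 17, 22, 7, 7, 5]


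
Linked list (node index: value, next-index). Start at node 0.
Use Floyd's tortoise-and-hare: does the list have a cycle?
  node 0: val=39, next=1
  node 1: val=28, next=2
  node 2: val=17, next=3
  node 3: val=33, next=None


Floyd's tortoise (slow, +1) and hare (fast, +2):
  init: slow=0, fast=0
  step 1: slow=1, fast=2
  step 2: fast 2->3->None, no cycle

Cycle: no


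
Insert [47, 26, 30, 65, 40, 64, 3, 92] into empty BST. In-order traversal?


Insert 47: root
Insert 26: L from 47
Insert 30: L from 47 -> R from 26
Insert 65: R from 47
Insert 40: L from 47 -> R from 26 -> R from 30
Insert 64: R from 47 -> L from 65
Insert 3: L from 47 -> L from 26
Insert 92: R from 47 -> R from 65

In-order: [3, 26, 30, 40, 47, 64, 65, 92]


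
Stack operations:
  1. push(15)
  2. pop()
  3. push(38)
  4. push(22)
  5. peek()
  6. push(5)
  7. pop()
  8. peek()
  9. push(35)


push(15) -> [15]
pop()->15, []
push(38) -> [38]
push(22) -> [38, 22]
peek()->22
push(5) -> [38, 22, 5]
pop()->5, [38, 22]
peek()->22
push(35) -> [38, 22, 35]

Final stack: [38, 22, 35]


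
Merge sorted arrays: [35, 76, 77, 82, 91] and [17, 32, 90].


Take 17 from B
Take 32 from B
Take 35 from A
Take 76 from A
Take 77 from A
Take 82 from A
Take 90 from B

Merged: [17, 32, 35, 76, 77, 82, 90, 91]


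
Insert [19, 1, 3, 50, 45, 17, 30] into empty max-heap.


Insert 19: [19]
Insert 1: [19, 1]
Insert 3: [19, 1, 3]
Insert 50: [50, 19, 3, 1]
Insert 45: [50, 45, 3, 1, 19]
Insert 17: [50, 45, 17, 1, 19, 3]
Insert 30: [50, 45, 30, 1, 19, 3, 17]

Final heap: [50, 45, 30, 1, 19, 3, 17]


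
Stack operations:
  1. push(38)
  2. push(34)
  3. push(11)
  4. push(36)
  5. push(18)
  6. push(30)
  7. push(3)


push(38) -> [38]
push(34) -> [38, 34]
push(11) -> [38, 34, 11]
push(36) -> [38, 34, 11, 36]
push(18) -> [38, 34, 11, 36, 18]
push(30) -> [38, 34, 11, 36, 18, 30]
push(3) -> [38, 34, 11, 36, 18, 30, 3]

Final stack: [38, 34, 11, 36, 18, 30, 3]


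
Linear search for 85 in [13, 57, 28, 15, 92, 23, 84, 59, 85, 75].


i=0: 13!=85
i=1: 57!=85
i=2: 28!=85
i=3: 15!=85
i=4: 92!=85
i=5: 23!=85
i=6: 84!=85
i=7: 59!=85
i=8: 85==85 found!

Found at 8, 9 comps


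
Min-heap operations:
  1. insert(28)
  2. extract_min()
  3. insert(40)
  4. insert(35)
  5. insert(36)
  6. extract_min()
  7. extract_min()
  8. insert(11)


insert(28) -> [28]
extract_min()->28, []
insert(40) -> [40]
insert(35) -> [35, 40]
insert(36) -> [35, 40, 36]
extract_min()->35, [36, 40]
extract_min()->36, [40]
insert(11) -> [11, 40]

Final heap: [11, 40]


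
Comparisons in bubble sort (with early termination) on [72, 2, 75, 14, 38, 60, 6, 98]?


Algorithm: bubble sort (with early termination)
Input: [72, 2, 75, 14, 38, 60, 6, 98]
Sorted: [2, 6, 14, 38, 60, 72, 75, 98]

27


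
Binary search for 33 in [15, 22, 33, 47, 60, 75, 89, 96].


Step 1: lo=0, hi=7, mid=3, val=47
Step 2: lo=0, hi=2, mid=1, val=22
Step 3: lo=2, hi=2, mid=2, val=33

Found at index 2


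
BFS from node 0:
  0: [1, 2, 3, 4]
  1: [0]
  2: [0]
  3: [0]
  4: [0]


Visit 0, enqueue [1, 2, 3, 4]
Visit 1, enqueue []
Visit 2, enqueue []
Visit 3, enqueue []
Visit 4, enqueue []

BFS order: [0, 1, 2, 3, 4]


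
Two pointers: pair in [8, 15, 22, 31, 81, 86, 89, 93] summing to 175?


lo=0(8)+hi=7(93)=101
lo=1(15)+hi=7(93)=108
lo=2(22)+hi=7(93)=115
lo=3(31)+hi=7(93)=124
lo=4(81)+hi=7(93)=174
lo=5(86)+hi=7(93)=179
lo=5(86)+hi=6(89)=175

Yes: 86+89=175


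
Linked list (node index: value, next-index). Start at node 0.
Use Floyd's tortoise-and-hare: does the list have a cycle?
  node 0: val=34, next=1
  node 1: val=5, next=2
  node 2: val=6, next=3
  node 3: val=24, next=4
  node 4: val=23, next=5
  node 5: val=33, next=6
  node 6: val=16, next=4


Floyd's tortoise (slow, +1) and hare (fast, +2):
  init: slow=0, fast=0
  step 1: slow=1, fast=2
  step 2: slow=2, fast=4
  step 3: slow=3, fast=6
  step 4: slow=4, fast=5
  step 5: slow=5, fast=4
  step 6: slow=6, fast=6
  slow == fast at node 6: cycle detected

Cycle: yes


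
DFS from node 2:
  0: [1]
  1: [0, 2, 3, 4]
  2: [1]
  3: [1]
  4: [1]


Visit 2, push [1]
Visit 1, push [4, 3, 0]
Visit 0, push []
Visit 3, push []
Visit 4, push []

DFS order: [2, 1, 0, 3, 4]


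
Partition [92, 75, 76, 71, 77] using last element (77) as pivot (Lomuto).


Pivot: 77
  75 <= 77: swap -> [75, 92, 76, 71, 77]
  76 <= 77: swap -> [75, 76, 92, 71, 77]
  71 <= 77: swap -> [75, 76, 71, 92, 77]
Place pivot at 3: [75, 76, 71, 77, 92]

Partitioned: [75, 76, 71, 77, 92]


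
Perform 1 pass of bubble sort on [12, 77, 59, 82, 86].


Initial: [12, 77, 59, 82, 86]
Pass 1: [12, 59, 77, 82, 86] (1 swaps)

After 1 pass: [12, 59, 77, 82, 86]


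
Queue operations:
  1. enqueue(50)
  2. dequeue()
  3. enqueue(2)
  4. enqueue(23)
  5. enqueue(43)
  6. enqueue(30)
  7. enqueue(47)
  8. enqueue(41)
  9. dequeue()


enqueue(50) -> [50]
dequeue()->50, []
enqueue(2) -> [2]
enqueue(23) -> [2, 23]
enqueue(43) -> [2, 23, 43]
enqueue(30) -> [2, 23, 43, 30]
enqueue(47) -> [2, 23, 43, 30, 47]
enqueue(41) -> [2, 23, 43, 30, 47, 41]
dequeue()->2, [23, 43, 30, 47, 41]

Final queue: [23, 43, 30, 47, 41]


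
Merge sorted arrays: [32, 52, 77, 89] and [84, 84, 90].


Take 32 from A
Take 52 from A
Take 77 from A
Take 84 from B
Take 84 from B
Take 89 from A

Merged: [32, 52, 77, 84, 84, 89, 90]


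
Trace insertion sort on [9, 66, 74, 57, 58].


Initial: [9, 66, 74, 57, 58]
Insert 66: [9, 66, 74, 57, 58]
Insert 74: [9, 66, 74, 57, 58]
Insert 57: [9, 57, 66, 74, 58]
Insert 58: [9, 57, 58, 66, 74]

Sorted: [9, 57, 58, 66, 74]


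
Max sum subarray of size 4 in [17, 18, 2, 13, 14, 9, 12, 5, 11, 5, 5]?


[0:4]: 50
[1:5]: 47
[2:6]: 38
[3:7]: 48
[4:8]: 40
[5:9]: 37
[6:10]: 33
[7:11]: 26

Max: 50 at [0:4]


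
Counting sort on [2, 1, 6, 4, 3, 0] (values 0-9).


Input: [2, 1, 6, 4, 3, 0]
Counts: [1, 1, 1, 1, 1, 0, 1, 0, 0, 0]

Sorted: [0, 1, 2, 3, 4, 6]


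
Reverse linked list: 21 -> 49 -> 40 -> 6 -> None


Step 1: curr=21, set curr.next=prev(None) | reversed so far: 21
Step 2: curr=49, set curr.next=prev(21) | reversed so far: 49 -> 21
Step 3: curr=40, set curr.next=prev(49) | reversed so far: 40 -> 49 -> 21
Step 4: curr=6, set curr.next=prev(40) | reversed so far: 6 -> 40 -> 49 -> 21

6 -> 40 -> 49 -> 21 -> None


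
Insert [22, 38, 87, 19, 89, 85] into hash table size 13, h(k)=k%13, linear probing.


Insert 22: h=9 -> slot 9
Insert 38: h=12 -> slot 12
Insert 87: h=9, 1 probes -> slot 10
Insert 19: h=6 -> slot 6
Insert 89: h=11 -> slot 11
Insert 85: h=7 -> slot 7

Table: [None, None, None, None, None, None, 19, 85, None, 22, 87, 89, 38]


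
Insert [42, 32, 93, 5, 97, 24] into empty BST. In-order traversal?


Insert 42: root
Insert 32: L from 42
Insert 93: R from 42
Insert 5: L from 42 -> L from 32
Insert 97: R from 42 -> R from 93
Insert 24: L from 42 -> L from 32 -> R from 5

In-order: [5, 24, 32, 42, 93, 97]


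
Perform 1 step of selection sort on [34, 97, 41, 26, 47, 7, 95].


Initial: [34, 97, 41, 26, 47, 7, 95]
Step 1: min=7 at 5
  Swap: [7, 97, 41, 26, 47, 34, 95]

After 1 step: [7, 97, 41, 26, 47, 34, 95]


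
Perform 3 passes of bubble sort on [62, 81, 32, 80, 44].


Initial: [62, 81, 32, 80, 44]
Pass 1: [62, 32, 80, 44, 81] (3 swaps)
Pass 2: [32, 62, 44, 80, 81] (2 swaps)
Pass 3: [32, 44, 62, 80, 81] (1 swaps)

After 3 passes: [32, 44, 62, 80, 81]


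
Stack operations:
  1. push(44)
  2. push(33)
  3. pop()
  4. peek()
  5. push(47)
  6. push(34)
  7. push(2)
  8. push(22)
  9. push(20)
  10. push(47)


push(44) -> [44]
push(33) -> [44, 33]
pop()->33, [44]
peek()->44
push(47) -> [44, 47]
push(34) -> [44, 47, 34]
push(2) -> [44, 47, 34, 2]
push(22) -> [44, 47, 34, 2, 22]
push(20) -> [44, 47, 34, 2, 22, 20]
push(47) -> [44, 47, 34, 2, 22, 20, 47]

Final stack: [44, 47, 34, 2, 22, 20, 47]


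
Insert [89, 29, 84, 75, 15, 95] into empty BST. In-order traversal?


Insert 89: root
Insert 29: L from 89
Insert 84: L from 89 -> R from 29
Insert 75: L from 89 -> R from 29 -> L from 84
Insert 15: L from 89 -> L from 29
Insert 95: R from 89

In-order: [15, 29, 75, 84, 89, 95]


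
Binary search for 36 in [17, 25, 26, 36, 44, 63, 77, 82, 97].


Step 1: lo=0, hi=8, mid=4, val=44
Step 2: lo=0, hi=3, mid=1, val=25
Step 3: lo=2, hi=3, mid=2, val=26
Step 4: lo=3, hi=3, mid=3, val=36

Found at index 3


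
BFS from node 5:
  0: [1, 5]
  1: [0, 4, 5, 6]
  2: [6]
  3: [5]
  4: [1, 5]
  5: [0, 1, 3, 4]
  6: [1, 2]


Visit 5, enqueue [0, 1, 3, 4]
Visit 0, enqueue []
Visit 1, enqueue [6]
Visit 3, enqueue []
Visit 4, enqueue []
Visit 6, enqueue [2]
Visit 2, enqueue []

BFS order: [5, 0, 1, 3, 4, 6, 2]


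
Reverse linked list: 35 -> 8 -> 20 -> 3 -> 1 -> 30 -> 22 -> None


Step 1: curr=35, set curr.next=prev(None) | reversed so far: 35
Step 2: curr=8, set curr.next=prev(35) | reversed so far: 8 -> 35
Step 3: curr=20, set curr.next=prev(8) | reversed so far: 20 -> 8 -> 35
Step 4: curr=3, set curr.next=prev(20) | reversed so far: 3 -> 20 -> 8 -> 35
Step 5: curr=1, set curr.next=prev(3) | reversed so far: 1 -> 3 -> 20 -> 8 -> 35
Step 6: curr=30, set curr.next=prev(1) | reversed so far: 30 -> 1 -> 3 -> 20 -> 8 -> 35
Step 7: curr=22, set curr.next=prev(30) | reversed so far: 22 -> 30 -> 1 -> 3 -> 20 -> 8 -> 35

22 -> 30 -> 1 -> 3 -> 20 -> 8 -> 35 -> None
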